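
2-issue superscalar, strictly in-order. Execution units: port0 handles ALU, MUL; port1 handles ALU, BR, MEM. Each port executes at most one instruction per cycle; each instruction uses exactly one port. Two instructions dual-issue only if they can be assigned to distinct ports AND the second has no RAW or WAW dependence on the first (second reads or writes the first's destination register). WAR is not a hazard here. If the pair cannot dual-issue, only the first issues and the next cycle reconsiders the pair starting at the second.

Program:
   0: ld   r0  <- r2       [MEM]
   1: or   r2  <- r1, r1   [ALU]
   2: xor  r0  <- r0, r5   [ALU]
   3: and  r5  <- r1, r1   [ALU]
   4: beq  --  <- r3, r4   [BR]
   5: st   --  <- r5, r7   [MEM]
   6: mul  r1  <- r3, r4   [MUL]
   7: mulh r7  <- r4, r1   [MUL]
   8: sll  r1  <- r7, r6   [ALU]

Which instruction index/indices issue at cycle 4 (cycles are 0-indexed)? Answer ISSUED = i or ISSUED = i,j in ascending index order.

  cy0 -> i0&i1 (ld.MEM/or.ALU) pair
  cy1 -> i2&i3 (xor.ALU/and.ALU) pair
  cy2 -> i4 (beq.BR) no-port BR/MEM
  cy3 -> i5&i6 (st.MEM/mul.MUL) pair
  cy4 -> i7 (mulh.MUL) RAW r7
  cy5 -> i8 (sll.ALU) tail

ISSUED = 7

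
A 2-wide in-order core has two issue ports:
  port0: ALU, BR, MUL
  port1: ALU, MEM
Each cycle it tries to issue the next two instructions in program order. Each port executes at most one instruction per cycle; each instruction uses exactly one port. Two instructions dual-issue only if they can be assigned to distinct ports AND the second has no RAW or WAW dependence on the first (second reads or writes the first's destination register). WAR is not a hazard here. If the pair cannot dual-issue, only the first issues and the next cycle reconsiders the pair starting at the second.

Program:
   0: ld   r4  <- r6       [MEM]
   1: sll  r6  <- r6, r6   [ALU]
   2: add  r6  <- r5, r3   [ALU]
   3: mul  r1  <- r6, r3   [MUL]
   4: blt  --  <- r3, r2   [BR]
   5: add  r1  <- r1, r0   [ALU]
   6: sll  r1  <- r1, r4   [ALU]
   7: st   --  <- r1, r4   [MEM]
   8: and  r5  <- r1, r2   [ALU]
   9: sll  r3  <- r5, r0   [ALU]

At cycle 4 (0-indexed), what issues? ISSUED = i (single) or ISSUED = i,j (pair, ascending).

ISSUED = 6

t=0 i0,i1:ld sll ; pair
t=1 i2:add ; RAW r6
t=2 i3:mul ; no-port MUL/BR
t=3 i4,i5:blt add ; pair
t=4 i6:sll ; RAW r1
t=5 i7,i8:st and ; pair
t=6 i9:sll ; tail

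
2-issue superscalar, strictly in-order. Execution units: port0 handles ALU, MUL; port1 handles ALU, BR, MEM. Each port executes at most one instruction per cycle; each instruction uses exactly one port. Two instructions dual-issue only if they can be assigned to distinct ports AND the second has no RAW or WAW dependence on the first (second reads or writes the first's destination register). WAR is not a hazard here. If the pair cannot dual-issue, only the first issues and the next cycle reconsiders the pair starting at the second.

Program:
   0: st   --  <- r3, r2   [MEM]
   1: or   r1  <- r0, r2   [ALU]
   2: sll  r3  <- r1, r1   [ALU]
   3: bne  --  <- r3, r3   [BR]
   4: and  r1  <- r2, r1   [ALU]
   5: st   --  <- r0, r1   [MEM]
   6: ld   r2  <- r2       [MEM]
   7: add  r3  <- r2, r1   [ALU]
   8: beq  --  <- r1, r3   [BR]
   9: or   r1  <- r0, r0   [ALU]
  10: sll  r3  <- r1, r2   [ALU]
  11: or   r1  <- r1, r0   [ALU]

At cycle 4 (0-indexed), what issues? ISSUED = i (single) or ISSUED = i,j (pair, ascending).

t=0 i0,i1:st.MEM/or.ALU ; pair
t=1 i2:sll.ALU ; RAW r3
t=2 i3,i4:bne.BR/and.ALU ; pair
t=3 i5:st.MEM ; no-port MEM/MEM
t=4 i6:ld.MEM ; RAW r2
t=5 i7:add.ALU ; RAW r3
t=6 i8,i9:beq.BR/or.ALU ; pair
t=7 i10,i11:sll.ALU/or.ALU ; pair

ISSUED = 6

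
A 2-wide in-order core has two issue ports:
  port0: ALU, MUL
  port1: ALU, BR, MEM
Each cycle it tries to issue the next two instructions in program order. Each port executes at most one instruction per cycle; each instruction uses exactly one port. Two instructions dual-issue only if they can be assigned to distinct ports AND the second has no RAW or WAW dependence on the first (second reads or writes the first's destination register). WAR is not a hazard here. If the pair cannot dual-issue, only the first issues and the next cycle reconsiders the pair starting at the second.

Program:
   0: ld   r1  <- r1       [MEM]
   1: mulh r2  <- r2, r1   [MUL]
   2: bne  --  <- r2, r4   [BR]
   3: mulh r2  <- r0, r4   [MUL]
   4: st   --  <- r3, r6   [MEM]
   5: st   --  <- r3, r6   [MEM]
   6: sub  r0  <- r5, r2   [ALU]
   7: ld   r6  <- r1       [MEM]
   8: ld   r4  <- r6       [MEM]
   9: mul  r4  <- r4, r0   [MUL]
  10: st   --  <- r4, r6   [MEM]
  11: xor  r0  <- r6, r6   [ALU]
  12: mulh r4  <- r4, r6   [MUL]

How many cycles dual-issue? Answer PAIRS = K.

  cy0 -> i0 (ld.MEM) RAW r1
  cy1 -> i1 (mulh.MUL) RAW r2
  cy2 -> i2/i3 (bne.BR+mulh.MUL) dual
  cy3 -> i4 (st.MEM) no-port MEM/MEM
  cy4 -> i5/i6 (st.MEM+sub.ALU) dual
  cy5 -> i7 (ld.MEM) no-port MEM/MEM
  cy6 -> i8 (ld.MEM) RAW+WAW r4
  cy7 -> i9 (mul.MUL) RAW r4
  cy8 -> i10/i11 (st.MEM+xor.ALU) dual
  cy9 -> i12 (mulh.MUL) tail

PAIRS = 3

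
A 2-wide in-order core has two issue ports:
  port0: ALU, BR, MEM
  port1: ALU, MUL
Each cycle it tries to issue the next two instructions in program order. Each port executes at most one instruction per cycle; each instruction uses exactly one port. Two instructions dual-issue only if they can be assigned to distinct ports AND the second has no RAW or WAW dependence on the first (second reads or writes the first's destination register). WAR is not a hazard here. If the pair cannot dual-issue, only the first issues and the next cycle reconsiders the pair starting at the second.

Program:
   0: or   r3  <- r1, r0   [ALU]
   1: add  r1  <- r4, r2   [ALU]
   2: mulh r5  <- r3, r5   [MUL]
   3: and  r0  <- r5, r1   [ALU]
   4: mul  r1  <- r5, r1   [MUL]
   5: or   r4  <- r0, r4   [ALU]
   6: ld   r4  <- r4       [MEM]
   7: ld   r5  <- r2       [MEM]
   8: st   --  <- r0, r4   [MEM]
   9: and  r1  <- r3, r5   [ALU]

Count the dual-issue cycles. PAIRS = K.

PAIRS = 3

#0 head=0: or/add i0/i1 2-wide
#1 head=2: mulh i2 RAW r5
#2 head=3: and/mul i3/i4 2-wide
#3 head=5: or i5 RAW+WAW r4
#4 head=6: ld i6 no-port MEM/MEM
#5 head=7: ld i7 no-port MEM/MEM
#6 head=8: st/and i8/i9 2-wide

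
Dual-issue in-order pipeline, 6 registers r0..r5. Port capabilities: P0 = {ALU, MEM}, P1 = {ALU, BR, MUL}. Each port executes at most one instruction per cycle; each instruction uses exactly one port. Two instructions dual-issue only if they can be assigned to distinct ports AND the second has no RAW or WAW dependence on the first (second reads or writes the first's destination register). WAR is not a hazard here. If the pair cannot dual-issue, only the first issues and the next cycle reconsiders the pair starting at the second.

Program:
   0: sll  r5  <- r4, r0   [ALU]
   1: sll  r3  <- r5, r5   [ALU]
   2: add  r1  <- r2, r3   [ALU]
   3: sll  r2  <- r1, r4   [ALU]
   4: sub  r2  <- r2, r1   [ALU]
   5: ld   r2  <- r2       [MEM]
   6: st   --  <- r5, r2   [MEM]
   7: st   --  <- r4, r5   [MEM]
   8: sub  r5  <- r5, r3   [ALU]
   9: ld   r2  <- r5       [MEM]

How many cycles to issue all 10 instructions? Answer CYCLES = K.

c0: i0 sll.ALU  RAW r5
c1: i1 sll.ALU  RAW r3
c2: i2 add.ALU  RAW r1
c3: i3 sll.ALU  RAW+WAW r2
c4: i4 sub.ALU  RAW+WAW r2
c5: i5 ld.MEM  no-port MEM/MEM
c6: i6 st.MEM  no-port MEM/MEM
c7: i7+i8 st.MEM+sub.ALU  2-wide
c8: i9 ld.MEM  tail

CYCLES = 9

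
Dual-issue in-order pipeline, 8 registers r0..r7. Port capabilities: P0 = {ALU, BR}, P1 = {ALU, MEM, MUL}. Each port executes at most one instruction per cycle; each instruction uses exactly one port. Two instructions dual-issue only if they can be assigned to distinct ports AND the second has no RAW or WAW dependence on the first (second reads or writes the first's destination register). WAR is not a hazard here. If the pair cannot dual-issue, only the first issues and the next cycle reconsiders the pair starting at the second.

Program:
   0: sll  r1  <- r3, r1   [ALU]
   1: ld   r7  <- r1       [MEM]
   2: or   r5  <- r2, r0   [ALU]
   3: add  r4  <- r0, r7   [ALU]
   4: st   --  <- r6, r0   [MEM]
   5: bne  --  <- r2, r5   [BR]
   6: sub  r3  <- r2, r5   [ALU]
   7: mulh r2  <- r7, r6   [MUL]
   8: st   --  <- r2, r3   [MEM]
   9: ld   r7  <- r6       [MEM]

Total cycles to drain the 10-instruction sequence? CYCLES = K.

CYCLES = 7

t=0 i0:sll ; RAW r1
t=1 i1&i2:ld+or ; 2-wide
t=2 i3&i4:add+st ; 2-wide
t=3 i5&i6:bne+sub ; 2-wide
t=4 i7:mulh ; no-port MUL/MEM
t=5 i8:st ; no-port MEM/MEM
t=6 i9:ld ; tail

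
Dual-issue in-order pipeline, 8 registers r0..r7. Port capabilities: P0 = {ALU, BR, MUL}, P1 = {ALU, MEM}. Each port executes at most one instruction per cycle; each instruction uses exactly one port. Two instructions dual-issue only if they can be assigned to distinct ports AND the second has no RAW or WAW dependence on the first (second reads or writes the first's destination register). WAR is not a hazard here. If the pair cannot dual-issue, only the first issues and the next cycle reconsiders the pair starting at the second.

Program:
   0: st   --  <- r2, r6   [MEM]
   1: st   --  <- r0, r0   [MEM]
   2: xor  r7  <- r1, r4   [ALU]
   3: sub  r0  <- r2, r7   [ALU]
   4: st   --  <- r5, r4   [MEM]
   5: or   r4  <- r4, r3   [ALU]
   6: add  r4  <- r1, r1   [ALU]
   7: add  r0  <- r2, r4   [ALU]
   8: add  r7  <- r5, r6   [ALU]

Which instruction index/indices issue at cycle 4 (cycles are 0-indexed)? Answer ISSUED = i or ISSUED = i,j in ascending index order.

[0] i0  st.MEM  -- no-port MEM/MEM
[1] i1/i2  st.MEM/xor.ALU  -- pair
[2] i3/i4  sub.ALU/st.MEM  -- pair
[3] i5  or.ALU  -- WAW r4
[4] i6  add.ALU  -- RAW r4
[5] i7/i8  add.ALU/add.ALU  -- pair

ISSUED = 6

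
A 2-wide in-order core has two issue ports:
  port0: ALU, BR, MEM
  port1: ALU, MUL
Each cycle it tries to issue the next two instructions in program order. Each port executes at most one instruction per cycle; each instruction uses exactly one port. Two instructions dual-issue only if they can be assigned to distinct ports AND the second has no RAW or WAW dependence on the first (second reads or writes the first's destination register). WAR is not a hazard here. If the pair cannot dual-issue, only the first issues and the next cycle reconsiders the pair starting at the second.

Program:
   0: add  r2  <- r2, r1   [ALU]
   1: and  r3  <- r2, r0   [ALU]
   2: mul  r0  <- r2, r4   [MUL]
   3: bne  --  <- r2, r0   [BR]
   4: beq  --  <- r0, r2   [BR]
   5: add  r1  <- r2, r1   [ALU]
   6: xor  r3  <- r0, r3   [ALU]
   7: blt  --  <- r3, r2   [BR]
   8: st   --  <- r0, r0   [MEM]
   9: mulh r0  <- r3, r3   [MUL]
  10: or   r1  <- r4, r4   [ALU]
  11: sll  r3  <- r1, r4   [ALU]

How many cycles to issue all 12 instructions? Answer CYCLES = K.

CYCLES = 9

t=0 i0:add ; RAW r2
t=1 i1&i2:and+mul ; pair
t=2 i3:bne ; no-port BR/BR
t=3 i4&i5:beq+add ; pair
t=4 i6:xor ; RAW r3
t=5 i7:blt ; no-port BR/MEM
t=6 i8&i9:st+mulh ; pair
t=7 i10:or ; RAW r1
t=8 i11:sll ; tail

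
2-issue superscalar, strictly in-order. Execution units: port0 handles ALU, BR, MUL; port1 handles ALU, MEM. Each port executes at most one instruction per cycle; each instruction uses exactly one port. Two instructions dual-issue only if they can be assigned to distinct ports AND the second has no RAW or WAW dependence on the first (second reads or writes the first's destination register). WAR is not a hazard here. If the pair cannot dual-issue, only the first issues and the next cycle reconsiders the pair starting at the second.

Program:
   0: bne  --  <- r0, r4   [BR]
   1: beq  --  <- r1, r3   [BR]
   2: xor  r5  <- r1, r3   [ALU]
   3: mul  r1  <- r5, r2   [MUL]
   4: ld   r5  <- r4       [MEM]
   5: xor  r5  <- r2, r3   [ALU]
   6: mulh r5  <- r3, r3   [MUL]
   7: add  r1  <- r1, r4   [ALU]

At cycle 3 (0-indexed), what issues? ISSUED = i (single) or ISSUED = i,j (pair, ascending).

0. bne @i0  | no-port BR/BR
1. beq;xor @i1+i2  | dual
2. mul;ld @i3+i4  | dual
3. xor @i5  | WAW r5
4. mulh;add @i6+i7  | dual

ISSUED = 5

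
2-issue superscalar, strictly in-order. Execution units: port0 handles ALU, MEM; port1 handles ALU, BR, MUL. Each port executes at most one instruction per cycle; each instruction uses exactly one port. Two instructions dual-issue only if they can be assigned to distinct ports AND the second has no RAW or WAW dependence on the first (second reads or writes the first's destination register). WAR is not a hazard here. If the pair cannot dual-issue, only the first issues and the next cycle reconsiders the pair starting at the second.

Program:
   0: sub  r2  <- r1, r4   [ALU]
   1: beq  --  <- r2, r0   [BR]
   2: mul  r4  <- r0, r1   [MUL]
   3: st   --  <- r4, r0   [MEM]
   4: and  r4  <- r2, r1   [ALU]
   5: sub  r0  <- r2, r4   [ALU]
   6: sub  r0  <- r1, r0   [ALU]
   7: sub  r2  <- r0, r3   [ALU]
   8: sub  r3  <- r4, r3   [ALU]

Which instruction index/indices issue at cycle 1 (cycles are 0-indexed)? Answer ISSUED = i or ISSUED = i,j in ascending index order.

  cy0 -> i0 (sub.ALU) RAW r2
  cy1 -> i1 (beq.BR) no-port BR/MUL
  cy2 -> i2 (mul.MUL) RAW r4
  cy3 -> i3/i4 (st.MEM;and.ALU) 2-wide
  cy4 -> i5 (sub.ALU) RAW+WAW r0
  cy5 -> i6 (sub.ALU) RAW r0
  cy6 -> i7/i8 (sub.ALU;sub.ALU) 2-wide

ISSUED = 1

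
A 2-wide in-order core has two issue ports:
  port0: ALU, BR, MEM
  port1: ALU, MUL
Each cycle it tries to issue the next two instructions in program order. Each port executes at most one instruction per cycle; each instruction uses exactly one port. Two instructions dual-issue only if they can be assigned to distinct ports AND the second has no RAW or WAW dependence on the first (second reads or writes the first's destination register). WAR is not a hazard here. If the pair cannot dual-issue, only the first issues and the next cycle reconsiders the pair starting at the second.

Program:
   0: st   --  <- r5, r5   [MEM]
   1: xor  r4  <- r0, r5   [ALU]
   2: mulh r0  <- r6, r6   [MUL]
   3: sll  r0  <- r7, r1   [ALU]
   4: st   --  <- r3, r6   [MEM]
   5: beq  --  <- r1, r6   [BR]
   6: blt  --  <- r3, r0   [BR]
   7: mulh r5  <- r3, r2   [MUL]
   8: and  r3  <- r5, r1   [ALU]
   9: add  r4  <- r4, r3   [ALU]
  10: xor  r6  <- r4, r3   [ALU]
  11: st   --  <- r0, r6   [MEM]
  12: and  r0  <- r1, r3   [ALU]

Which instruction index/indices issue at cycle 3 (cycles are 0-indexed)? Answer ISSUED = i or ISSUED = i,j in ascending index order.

c0: i0/i1 st+xor  pair
c1: i2 mulh  WAW r0
c2: i3/i4 sll+st  pair
c3: i5 beq  no-port BR/BR
c4: i6/i7 blt+mulh  pair
c5: i8 and  RAW r3
c6: i9 add  RAW r4
c7: i10 xor  RAW r6
c8: i11/i12 st+and  pair

ISSUED = 5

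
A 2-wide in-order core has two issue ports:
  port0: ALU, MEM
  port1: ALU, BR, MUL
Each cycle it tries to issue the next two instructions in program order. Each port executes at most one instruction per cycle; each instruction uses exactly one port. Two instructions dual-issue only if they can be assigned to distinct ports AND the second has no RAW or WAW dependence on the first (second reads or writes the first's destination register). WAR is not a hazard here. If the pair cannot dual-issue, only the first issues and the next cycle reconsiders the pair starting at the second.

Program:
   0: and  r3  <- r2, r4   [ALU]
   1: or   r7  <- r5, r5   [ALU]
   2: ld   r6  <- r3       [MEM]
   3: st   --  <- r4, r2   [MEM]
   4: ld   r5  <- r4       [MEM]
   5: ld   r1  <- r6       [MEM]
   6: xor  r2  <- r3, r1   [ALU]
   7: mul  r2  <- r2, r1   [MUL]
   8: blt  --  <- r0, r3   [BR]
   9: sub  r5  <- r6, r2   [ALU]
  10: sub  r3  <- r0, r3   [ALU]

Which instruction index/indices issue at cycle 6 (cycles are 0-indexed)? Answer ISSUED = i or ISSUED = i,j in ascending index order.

t=0 i0/i1:and.ALU/or.ALU ; dual
t=1 i2:ld.MEM ; no-port MEM/MEM
t=2 i3:st.MEM ; no-port MEM/MEM
t=3 i4:ld.MEM ; no-port MEM/MEM
t=4 i5:ld.MEM ; RAW r1
t=5 i6:xor.ALU ; RAW+WAW r2
t=6 i7:mul.MUL ; no-port MUL/BR
t=7 i8/i9:blt.BR/sub.ALU ; dual
t=8 i10:sub.ALU ; tail

ISSUED = 7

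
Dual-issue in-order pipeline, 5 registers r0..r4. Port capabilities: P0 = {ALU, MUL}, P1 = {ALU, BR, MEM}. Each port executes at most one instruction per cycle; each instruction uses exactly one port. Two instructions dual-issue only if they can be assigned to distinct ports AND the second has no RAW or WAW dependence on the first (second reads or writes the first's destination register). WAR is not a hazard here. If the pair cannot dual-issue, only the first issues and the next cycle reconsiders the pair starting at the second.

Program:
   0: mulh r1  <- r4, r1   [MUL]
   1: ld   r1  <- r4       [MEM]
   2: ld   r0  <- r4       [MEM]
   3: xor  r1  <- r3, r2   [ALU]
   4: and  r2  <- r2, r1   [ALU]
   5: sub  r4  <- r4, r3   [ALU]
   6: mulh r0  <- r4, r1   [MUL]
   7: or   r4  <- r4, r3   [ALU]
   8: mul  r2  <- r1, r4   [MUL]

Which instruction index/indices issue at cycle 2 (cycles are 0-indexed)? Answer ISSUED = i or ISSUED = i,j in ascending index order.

  cy0 -> i0 (mulh.MUL) WAW r1
  cy1 -> i1 (ld.MEM) no-port MEM/MEM
  cy2 -> i2/i3 (ld.MEM;xor.ALU) dual
  cy3 -> i4/i5 (and.ALU;sub.ALU) dual
  cy4 -> i6/i7 (mulh.MUL;or.ALU) dual
  cy5 -> i8 (mul.MUL) tail

ISSUED = 2,3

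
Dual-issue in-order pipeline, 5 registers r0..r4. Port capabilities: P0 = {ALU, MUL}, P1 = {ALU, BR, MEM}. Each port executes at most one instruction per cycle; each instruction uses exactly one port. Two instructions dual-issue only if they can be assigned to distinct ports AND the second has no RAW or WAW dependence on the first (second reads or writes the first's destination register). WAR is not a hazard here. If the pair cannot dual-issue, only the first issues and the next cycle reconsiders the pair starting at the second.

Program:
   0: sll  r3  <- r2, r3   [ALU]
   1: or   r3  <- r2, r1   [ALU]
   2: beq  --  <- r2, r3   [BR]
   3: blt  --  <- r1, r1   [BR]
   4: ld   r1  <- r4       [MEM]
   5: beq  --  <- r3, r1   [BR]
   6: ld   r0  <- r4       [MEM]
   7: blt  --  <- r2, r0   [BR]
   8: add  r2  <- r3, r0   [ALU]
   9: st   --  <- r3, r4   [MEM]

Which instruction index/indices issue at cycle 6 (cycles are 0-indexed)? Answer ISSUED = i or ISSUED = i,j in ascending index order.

ISSUED = 6

t=0 i0:sll.ALU ; WAW r3
t=1 i1:or.ALU ; RAW r3
t=2 i2:beq.BR ; no-port BR/BR
t=3 i3:blt.BR ; no-port BR/MEM
t=4 i4:ld.MEM ; no-port MEM/BR
t=5 i5:beq.BR ; no-port BR/MEM
t=6 i6:ld.MEM ; no-port MEM/BR
t=7 i7,i8:blt.BR/add.ALU ; pair
t=8 i9:st.MEM ; tail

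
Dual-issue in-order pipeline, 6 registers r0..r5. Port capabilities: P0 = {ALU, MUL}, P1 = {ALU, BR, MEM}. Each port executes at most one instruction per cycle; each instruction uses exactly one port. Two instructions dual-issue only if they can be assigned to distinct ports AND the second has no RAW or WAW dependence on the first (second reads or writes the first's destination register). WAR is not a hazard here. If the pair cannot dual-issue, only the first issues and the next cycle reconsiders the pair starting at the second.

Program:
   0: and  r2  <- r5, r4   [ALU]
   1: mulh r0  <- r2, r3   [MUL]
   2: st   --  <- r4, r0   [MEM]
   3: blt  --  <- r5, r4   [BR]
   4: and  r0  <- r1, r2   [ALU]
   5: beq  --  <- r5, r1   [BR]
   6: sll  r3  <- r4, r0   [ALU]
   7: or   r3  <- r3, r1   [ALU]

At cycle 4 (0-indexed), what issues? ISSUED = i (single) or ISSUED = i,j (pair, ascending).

c0: i0 and.ALU  RAW r2
c1: i1 mulh.MUL  RAW r0
c2: i2 st.MEM  no-port MEM/BR
c3: i3+i4 blt.BR;and.ALU  dual
c4: i5+i6 beq.BR;sll.ALU  dual
c5: i7 or.ALU  tail

ISSUED = 5,6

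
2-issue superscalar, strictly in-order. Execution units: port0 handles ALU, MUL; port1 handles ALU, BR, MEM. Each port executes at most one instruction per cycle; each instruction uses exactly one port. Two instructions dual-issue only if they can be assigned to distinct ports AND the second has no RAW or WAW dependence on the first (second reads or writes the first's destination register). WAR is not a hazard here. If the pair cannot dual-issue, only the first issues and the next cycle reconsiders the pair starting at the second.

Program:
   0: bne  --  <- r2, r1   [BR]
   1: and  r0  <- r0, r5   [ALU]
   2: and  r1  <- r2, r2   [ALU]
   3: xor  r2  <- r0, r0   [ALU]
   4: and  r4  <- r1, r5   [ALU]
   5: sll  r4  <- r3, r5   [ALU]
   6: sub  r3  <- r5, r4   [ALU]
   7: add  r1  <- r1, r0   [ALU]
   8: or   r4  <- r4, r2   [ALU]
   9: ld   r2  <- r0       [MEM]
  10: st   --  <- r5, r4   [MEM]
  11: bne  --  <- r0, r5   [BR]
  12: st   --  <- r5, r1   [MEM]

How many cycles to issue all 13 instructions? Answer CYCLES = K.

CYCLES = 9

  cy0 -> i0+i1 (bne.BR+and.ALU) pair
  cy1 -> i2+i3 (and.ALU+xor.ALU) pair
  cy2 -> i4 (and.ALU) WAW r4
  cy3 -> i5 (sll.ALU) RAW r4
  cy4 -> i6+i7 (sub.ALU+add.ALU) pair
  cy5 -> i8+i9 (or.ALU+ld.MEM) pair
  cy6 -> i10 (st.MEM) no-port MEM/BR
  cy7 -> i11 (bne.BR) no-port BR/MEM
  cy8 -> i12 (st.MEM) tail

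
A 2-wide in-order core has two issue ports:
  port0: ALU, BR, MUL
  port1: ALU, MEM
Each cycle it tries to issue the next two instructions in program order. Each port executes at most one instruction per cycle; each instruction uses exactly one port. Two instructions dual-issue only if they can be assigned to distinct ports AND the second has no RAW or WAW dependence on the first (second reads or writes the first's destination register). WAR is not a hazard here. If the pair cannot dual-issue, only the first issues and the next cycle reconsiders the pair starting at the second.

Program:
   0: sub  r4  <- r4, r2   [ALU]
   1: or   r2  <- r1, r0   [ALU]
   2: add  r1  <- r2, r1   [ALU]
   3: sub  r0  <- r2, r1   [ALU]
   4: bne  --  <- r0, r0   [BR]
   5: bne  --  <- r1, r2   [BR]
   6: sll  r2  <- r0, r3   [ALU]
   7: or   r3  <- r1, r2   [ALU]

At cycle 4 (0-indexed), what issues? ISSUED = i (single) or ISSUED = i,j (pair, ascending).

0. sub.ALU or.ALU @i0&i1  | dual
1. add.ALU @i2  | RAW r1
2. sub.ALU @i3  | RAW r0
3. bne.BR @i4  | no-port BR/BR
4. bne.BR sll.ALU @i5&i6  | dual
5. or.ALU @i7  | tail

ISSUED = 5,6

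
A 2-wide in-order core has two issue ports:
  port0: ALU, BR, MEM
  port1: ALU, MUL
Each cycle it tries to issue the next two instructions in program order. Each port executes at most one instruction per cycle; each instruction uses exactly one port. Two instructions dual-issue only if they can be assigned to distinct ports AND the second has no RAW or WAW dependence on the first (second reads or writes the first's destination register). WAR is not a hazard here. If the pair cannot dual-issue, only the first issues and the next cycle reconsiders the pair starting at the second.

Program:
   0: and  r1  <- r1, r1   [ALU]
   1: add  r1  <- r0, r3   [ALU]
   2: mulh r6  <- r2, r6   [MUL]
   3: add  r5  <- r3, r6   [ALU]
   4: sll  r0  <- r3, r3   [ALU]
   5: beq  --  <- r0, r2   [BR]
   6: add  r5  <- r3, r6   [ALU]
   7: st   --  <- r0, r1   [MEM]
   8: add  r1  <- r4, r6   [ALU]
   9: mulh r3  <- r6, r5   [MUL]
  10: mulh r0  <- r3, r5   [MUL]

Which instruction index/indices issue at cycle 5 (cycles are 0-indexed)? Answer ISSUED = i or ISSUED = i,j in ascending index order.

ISSUED = 9

c0: i0 and  WAW r1
c1: i1&i2 add+mulh  pair
c2: i3&i4 add+sll  pair
c3: i5&i6 beq+add  pair
c4: i7&i8 st+add  pair
c5: i9 mulh  no-port MUL/MUL
c6: i10 mulh  tail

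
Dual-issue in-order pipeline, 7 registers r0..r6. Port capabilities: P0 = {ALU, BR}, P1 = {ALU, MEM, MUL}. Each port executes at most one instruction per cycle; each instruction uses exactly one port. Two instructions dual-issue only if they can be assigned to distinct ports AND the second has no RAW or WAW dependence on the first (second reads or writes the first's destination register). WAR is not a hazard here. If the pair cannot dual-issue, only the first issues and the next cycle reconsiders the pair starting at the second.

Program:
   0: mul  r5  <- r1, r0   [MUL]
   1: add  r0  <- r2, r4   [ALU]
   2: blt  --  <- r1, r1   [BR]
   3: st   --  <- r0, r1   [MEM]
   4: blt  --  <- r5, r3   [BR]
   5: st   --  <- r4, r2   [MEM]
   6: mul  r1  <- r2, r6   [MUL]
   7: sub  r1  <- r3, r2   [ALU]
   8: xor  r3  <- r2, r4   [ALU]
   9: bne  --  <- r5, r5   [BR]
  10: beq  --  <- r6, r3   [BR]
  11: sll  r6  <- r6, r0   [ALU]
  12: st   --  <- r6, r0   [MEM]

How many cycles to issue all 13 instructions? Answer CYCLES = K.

#0 head=0: mul.MUL;add.ALU i0,i1 dual
#1 head=2: blt.BR;st.MEM i2,i3 dual
#2 head=4: blt.BR;st.MEM i4,i5 dual
#3 head=6: mul.MUL i6 WAW r1
#4 head=7: sub.ALU;xor.ALU i7,i8 dual
#5 head=9: bne.BR i9 no-port BR/BR
#6 head=10: beq.BR;sll.ALU i10,i11 dual
#7 head=12: st.MEM i12 tail

CYCLES = 8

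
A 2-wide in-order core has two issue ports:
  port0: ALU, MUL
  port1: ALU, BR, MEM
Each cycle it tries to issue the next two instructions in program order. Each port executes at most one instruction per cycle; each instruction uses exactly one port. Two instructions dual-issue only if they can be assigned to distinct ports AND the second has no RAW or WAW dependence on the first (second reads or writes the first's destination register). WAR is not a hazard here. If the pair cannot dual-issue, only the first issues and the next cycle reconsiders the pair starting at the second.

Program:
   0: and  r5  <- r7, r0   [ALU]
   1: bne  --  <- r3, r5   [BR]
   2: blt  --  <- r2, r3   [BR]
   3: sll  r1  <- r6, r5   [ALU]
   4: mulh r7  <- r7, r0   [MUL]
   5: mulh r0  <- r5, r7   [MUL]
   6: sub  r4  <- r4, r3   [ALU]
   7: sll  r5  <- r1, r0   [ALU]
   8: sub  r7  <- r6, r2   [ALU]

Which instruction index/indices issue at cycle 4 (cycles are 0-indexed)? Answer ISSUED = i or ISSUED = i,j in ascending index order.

#0 head=0: and.ALU i0 RAW r5
#1 head=1: bne.BR i1 no-port BR/BR
#2 head=2: blt.BR+sll.ALU i2/i3 dual
#3 head=4: mulh.MUL i4 no-port MUL/MUL
#4 head=5: mulh.MUL+sub.ALU i5/i6 dual
#5 head=7: sll.ALU+sub.ALU i7/i8 dual

ISSUED = 5,6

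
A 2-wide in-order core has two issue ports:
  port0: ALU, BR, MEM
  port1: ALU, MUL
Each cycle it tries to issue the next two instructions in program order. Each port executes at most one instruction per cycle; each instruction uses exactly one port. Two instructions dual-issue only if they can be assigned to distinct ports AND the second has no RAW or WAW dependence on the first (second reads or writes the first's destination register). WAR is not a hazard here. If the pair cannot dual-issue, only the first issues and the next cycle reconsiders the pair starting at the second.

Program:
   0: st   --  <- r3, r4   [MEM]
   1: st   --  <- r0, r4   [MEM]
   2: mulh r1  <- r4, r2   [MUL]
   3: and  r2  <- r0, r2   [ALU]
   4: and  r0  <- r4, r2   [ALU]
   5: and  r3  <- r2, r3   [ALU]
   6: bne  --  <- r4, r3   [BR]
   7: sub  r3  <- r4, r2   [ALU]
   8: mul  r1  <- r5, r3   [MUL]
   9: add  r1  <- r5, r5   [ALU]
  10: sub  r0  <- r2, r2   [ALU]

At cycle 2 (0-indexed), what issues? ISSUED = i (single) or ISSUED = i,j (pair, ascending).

  cy0 -> i0 (st) no-port MEM/MEM
  cy1 -> i1&i2 (st/mulh) pair
  cy2 -> i3 (and) RAW r2
  cy3 -> i4&i5 (and/and) pair
  cy4 -> i6&i7 (bne/sub) pair
  cy5 -> i8 (mul) WAW r1
  cy6 -> i9&i10 (add/sub) pair

ISSUED = 3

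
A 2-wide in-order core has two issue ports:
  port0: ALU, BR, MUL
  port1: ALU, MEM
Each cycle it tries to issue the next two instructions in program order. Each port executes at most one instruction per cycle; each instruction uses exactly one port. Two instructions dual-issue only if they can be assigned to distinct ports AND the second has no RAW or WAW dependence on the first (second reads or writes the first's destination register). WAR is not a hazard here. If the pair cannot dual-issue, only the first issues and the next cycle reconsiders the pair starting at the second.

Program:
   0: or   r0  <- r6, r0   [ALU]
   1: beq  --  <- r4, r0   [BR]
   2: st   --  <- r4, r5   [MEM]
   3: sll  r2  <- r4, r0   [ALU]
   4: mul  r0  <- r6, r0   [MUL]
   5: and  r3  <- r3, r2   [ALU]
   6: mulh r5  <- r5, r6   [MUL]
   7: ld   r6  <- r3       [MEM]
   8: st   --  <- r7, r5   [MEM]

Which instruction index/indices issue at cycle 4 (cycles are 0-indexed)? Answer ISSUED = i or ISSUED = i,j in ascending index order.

ISSUED = 7

t=0 i0:or.ALU ; RAW r0
t=1 i1&i2:beq.BR;st.MEM ; 2-wide
t=2 i3&i4:sll.ALU;mul.MUL ; 2-wide
t=3 i5&i6:and.ALU;mulh.MUL ; 2-wide
t=4 i7:ld.MEM ; no-port MEM/MEM
t=5 i8:st.MEM ; tail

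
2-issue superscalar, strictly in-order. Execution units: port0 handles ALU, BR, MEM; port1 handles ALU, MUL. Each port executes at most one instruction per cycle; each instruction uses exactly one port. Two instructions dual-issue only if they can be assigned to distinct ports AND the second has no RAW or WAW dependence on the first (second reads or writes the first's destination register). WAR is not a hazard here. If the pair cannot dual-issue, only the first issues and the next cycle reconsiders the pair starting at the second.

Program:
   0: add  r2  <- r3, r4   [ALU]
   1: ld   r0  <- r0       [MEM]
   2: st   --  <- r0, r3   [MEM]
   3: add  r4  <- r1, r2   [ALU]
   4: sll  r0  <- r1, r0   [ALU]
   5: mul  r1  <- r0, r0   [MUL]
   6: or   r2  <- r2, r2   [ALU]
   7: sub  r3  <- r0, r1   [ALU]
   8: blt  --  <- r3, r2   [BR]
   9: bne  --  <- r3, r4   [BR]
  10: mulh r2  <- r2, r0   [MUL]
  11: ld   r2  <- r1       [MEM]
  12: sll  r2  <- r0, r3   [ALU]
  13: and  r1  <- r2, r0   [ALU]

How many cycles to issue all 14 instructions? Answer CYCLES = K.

[0] i0&i1  add.ALU;ld.MEM  -- 2-wide
[1] i2&i3  st.MEM;add.ALU  -- 2-wide
[2] i4  sll.ALU  -- RAW r0
[3] i5&i6  mul.MUL;or.ALU  -- 2-wide
[4] i7  sub.ALU  -- RAW r3
[5] i8  blt.BR  -- no-port BR/BR
[6] i9&i10  bne.BR;mulh.MUL  -- 2-wide
[7] i11  ld.MEM  -- WAW r2
[8] i12  sll.ALU  -- RAW r2
[9] i13  and.ALU  -- tail

CYCLES = 10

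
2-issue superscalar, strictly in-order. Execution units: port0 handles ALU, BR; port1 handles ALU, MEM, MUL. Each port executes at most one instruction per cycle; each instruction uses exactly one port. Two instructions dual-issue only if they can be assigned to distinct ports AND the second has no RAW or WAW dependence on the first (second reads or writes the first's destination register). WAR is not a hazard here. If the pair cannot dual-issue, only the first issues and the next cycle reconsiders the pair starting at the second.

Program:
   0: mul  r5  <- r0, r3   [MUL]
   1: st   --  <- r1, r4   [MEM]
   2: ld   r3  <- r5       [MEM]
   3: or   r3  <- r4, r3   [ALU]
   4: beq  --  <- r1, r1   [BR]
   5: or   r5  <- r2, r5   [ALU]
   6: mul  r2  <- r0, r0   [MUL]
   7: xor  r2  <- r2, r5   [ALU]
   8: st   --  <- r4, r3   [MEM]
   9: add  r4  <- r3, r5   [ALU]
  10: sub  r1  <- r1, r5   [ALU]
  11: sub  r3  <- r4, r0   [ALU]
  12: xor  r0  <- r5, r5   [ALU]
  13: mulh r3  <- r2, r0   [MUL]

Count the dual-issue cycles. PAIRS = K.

PAIRS = 5

#0 head=0: mul i0 no-port MUL/MEM
#1 head=1: st i1 no-port MEM/MEM
#2 head=2: ld i2 RAW+WAW r3
#3 head=3: or beq i3&i4 pair
#4 head=5: or mul i5&i6 pair
#5 head=7: xor st i7&i8 pair
#6 head=9: add sub i9&i10 pair
#7 head=11: sub xor i11&i12 pair
#8 head=13: mulh i13 tail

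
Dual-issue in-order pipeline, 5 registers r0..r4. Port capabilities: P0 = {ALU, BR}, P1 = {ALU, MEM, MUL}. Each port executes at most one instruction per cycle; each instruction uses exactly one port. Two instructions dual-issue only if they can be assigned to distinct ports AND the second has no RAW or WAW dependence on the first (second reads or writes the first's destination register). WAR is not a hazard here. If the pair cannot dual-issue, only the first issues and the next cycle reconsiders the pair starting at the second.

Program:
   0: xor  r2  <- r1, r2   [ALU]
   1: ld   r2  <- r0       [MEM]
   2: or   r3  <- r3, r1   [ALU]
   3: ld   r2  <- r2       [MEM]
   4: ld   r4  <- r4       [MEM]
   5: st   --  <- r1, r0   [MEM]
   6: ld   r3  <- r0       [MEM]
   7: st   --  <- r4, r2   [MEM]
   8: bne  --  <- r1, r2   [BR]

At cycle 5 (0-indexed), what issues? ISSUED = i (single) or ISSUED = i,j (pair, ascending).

0. xor.ALU @i0  | WAW r2
1. ld.MEM/or.ALU @i1,i2  | pair
2. ld.MEM @i3  | no-port MEM/MEM
3. ld.MEM @i4  | no-port MEM/MEM
4. st.MEM @i5  | no-port MEM/MEM
5. ld.MEM @i6  | no-port MEM/MEM
6. st.MEM/bne.BR @i7,i8  | pair

ISSUED = 6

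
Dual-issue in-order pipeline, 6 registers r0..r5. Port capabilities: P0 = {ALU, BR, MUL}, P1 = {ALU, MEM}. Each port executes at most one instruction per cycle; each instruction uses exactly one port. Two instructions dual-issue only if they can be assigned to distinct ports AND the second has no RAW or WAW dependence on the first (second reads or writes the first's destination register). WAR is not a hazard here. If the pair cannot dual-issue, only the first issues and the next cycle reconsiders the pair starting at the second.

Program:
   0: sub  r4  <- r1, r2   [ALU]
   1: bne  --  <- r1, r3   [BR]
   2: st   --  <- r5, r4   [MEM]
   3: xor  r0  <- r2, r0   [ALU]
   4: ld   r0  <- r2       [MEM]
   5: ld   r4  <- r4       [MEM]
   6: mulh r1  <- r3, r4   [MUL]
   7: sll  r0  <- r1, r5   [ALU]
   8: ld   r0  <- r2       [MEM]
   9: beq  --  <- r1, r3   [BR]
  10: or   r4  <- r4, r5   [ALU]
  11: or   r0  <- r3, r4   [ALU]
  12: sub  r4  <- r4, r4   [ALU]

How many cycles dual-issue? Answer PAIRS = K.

[0] i0,i1  sub+bne  -- pair
[1] i2,i3  st+xor  -- pair
[2] i4  ld  -- no-port MEM/MEM
[3] i5  ld  -- RAW r4
[4] i6  mulh  -- RAW r1
[5] i7  sll  -- WAW r0
[6] i8,i9  ld+beq  -- pair
[7] i10  or  -- RAW r4
[8] i11,i12  or+sub  -- pair

PAIRS = 4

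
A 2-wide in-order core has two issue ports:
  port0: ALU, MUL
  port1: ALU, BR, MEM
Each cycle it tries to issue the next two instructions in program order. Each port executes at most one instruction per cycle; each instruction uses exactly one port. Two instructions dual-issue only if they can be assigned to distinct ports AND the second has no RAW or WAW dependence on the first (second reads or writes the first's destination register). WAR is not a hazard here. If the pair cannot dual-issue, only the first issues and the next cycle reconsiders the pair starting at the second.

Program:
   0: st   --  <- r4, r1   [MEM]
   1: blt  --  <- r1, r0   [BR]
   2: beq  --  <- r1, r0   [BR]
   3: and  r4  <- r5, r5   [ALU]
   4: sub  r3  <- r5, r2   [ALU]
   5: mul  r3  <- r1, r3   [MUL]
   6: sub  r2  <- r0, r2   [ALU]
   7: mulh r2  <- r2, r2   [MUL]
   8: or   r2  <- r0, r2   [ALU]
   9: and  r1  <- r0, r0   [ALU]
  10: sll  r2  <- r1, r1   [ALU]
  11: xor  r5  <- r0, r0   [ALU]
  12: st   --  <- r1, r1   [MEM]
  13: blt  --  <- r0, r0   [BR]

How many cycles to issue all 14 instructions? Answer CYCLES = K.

CYCLES = 10

[0] i0  st  -- no-port MEM/BR
[1] i1  blt  -- no-port BR/BR
[2] i2+i3  beq+and  -- pair
[3] i4  sub  -- RAW+WAW r3
[4] i5+i6  mul+sub  -- pair
[5] i7  mulh  -- RAW+WAW r2
[6] i8+i9  or+and  -- pair
[7] i10+i11  sll+xor  -- pair
[8] i12  st  -- no-port MEM/BR
[9] i13  blt  -- tail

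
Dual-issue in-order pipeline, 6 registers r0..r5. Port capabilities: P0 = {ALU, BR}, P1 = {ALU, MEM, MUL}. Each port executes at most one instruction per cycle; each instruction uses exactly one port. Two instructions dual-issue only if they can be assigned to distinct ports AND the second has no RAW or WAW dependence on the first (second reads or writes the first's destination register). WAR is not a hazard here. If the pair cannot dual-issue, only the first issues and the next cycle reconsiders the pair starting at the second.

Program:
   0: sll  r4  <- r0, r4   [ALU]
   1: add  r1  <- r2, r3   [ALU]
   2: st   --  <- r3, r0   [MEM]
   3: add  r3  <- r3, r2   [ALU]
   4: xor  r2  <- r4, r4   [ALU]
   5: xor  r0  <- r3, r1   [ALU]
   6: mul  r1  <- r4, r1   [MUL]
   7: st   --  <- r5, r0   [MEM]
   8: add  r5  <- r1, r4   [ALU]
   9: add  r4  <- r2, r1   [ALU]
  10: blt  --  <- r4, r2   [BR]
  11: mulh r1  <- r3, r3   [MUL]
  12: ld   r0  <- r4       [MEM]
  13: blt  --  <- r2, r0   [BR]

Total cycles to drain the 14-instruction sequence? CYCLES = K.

CYCLES = 9

  cy0 -> i0/i1 (sll;add) pair
  cy1 -> i2/i3 (st;add) pair
  cy2 -> i4/i5 (xor;xor) pair
  cy3 -> i6 (mul) no-port MUL/MEM
  cy4 -> i7/i8 (st;add) pair
  cy5 -> i9 (add) RAW r4
  cy6 -> i10/i11 (blt;mulh) pair
  cy7 -> i12 (ld) RAW r0
  cy8 -> i13 (blt) tail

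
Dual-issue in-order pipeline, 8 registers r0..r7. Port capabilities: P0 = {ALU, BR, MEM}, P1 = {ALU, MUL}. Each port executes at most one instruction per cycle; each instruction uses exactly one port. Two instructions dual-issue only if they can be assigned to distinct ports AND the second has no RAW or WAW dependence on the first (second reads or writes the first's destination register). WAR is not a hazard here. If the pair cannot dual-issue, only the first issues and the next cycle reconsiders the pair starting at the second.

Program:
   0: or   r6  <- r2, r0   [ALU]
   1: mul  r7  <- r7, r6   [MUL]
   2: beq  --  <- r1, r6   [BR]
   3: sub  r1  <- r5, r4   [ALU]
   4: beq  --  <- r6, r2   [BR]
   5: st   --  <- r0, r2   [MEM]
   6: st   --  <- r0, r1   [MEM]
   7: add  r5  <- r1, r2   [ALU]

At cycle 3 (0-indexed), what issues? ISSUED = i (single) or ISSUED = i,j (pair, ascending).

ISSUED = 5

[0] i0  or  -- RAW r6
[1] i1/i2  mul+beq  -- pair
[2] i3/i4  sub+beq  -- pair
[3] i5  st  -- no-port MEM/MEM
[4] i6/i7  st+add  -- pair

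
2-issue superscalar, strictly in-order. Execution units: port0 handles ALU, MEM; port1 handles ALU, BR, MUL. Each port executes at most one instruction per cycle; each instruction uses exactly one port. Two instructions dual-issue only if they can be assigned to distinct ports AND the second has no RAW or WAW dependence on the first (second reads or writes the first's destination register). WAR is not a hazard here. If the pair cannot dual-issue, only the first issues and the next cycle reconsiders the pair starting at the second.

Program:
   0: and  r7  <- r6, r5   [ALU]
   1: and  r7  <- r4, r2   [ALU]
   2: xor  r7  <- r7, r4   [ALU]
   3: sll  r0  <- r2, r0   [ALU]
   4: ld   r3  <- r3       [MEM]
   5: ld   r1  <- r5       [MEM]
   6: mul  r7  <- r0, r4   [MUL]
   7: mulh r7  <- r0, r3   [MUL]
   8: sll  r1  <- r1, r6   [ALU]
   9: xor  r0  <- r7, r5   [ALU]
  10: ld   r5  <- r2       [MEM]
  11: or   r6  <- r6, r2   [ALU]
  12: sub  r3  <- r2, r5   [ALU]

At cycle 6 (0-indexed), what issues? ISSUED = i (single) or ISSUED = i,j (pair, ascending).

t=0 i0:and ; WAW r7
t=1 i1:and ; RAW+WAW r7
t=2 i2+i3:xor+sll ; 2-wide
t=3 i4:ld ; no-port MEM/MEM
t=4 i5+i6:ld+mul ; 2-wide
t=5 i7+i8:mulh+sll ; 2-wide
t=6 i9+i10:xor+ld ; 2-wide
t=7 i11+i12:or+sub ; 2-wide

ISSUED = 9,10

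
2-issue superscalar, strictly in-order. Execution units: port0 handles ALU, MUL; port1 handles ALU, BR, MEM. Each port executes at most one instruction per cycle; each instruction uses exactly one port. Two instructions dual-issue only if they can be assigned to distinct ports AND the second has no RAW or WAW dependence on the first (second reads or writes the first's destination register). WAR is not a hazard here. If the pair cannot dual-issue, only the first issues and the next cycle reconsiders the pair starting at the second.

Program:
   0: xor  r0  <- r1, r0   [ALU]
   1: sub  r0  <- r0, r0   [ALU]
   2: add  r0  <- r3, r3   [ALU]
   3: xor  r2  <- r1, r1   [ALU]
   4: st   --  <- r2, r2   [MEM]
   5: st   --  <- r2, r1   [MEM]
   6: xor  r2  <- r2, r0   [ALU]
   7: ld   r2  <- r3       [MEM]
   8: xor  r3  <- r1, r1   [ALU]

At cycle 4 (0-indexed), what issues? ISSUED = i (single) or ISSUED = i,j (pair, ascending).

[0] i0  xor  -- RAW+WAW r0
[1] i1  sub  -- WAW r0
[2] i2/i3  add;xor  -- dual
[3] i4  st  -- no-port MEM/MEM
[4] i5/i6  st;xor  -- dual
[5] i7/i8  ld;xor  -- dual

ISSUED = 5,6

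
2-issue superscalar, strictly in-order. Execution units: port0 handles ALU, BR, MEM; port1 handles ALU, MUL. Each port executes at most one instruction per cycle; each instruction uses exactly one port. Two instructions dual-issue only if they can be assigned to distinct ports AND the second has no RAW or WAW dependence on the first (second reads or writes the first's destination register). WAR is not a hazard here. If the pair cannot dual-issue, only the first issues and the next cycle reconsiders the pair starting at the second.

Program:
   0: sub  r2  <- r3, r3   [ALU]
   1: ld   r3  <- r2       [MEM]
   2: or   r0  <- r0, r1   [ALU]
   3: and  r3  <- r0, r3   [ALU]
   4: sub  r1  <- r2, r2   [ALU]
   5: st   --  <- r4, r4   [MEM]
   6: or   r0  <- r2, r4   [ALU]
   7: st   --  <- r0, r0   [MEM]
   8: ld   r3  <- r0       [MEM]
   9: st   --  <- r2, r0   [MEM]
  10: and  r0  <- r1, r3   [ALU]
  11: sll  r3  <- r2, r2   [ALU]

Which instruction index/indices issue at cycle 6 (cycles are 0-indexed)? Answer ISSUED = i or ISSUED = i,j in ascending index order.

ISSUED = 9,10

  cy0 -> i0 (sub) RAW r2
  cy1 -> i1&i2 (ld;or) 2-wide
  cy2 -> i3&i4 (and;sub) 2-wide
  cy3 -> i5&i6 (st;or) 2-wide
  cy4 -> i7 (st) no-port MEM/MEM
  cy5 -> i8 (ld) no-port MEM/MEM
  cy6 -> i9&i10 (st;and) 2-wide
  cy7 -> i11 (sll) tail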